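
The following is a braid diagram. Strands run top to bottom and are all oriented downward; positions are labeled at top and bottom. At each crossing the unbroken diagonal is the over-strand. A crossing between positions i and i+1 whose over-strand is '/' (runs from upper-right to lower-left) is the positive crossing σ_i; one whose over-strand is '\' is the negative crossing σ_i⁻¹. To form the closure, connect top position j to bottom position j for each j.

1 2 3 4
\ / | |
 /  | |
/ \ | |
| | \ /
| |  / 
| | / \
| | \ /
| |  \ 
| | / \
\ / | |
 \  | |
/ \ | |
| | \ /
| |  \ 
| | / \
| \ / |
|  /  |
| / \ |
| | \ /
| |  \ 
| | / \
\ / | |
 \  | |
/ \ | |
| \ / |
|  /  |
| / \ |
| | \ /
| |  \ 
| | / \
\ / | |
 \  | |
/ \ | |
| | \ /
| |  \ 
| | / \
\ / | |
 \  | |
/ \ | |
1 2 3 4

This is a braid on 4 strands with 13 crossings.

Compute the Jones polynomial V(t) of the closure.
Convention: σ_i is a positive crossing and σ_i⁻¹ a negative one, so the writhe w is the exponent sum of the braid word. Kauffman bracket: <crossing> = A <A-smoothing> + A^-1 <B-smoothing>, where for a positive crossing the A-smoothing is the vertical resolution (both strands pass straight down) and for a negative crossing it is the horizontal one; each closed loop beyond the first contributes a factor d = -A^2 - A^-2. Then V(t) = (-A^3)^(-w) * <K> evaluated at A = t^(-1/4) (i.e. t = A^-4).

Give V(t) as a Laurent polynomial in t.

1 - 2*t^-1 + 4*t^-2 - 5*t^-3 + 7*t^-4 - 7*t^-5 + 6*t^-6 - 5*t^-7 + 3*t^-8 - t^-9

Derivation:
Reading the diagram top to bottom ('/'-over between positions i,i+1 = s_i, '\'-over = s_i^-1): braid word = s1 s3 s3^-1 s1^-1 s3^-1 s2 s3^-1 s1^-1 s2 s3^-1 s1^-1 s3^-1 s1^-1.
The presented braid s1 s3 s3^-1 s1^-1 s3^-1 s2 s3^-1 s1^-1 s2 s3^-1 s1^-1 s3^-1 s1^-1 on 4 strands reduces by inverse Markov moves (closure unchanged at each step):
  Deconjugate: the word is γ·β·γ⁻¹ with γ = s1 s3 (prefix) and γ⁻¹ = s3^-1 s1^-1 (suffix); strip both.
Reduced to β = s3^-1 s1^-1 s3^-1 s2 s3^-1 s1^-1 s2 s3^-1 s1^-1 on 4 strands, 9 crossings.
Compute on β:
Braid: s3^-1 s1^-1 s3^-1 s2 s3^-1 s1^-1 s2 s3^-1 s1^-1 on 4 strands, 9 crossings.
Writhe w = (#positive) - (#negative) = 2 - 7 = -5.
Computing the Kauffman bracket via state sum. There are 2^9 = 512 states.
Smooth each crossing (0=||, 1=⌣⌢); contribution A^(Σ sign_k(1-2s_k)) * d^(L-1).
Tabulate the states by total A-exponent and number of loops L (A-exp: L × count):
  A^9: L=7 ×1
  A^7: L=6 ×9
  A^5: L=5 ×36
  A^3: L=4 ×83, L=6 ×1
  A^1: L=3 ×118, L=5 ×8
  A^-1: L=2 ×100, L=4 ×26
  A^-3: L=1 ×41, L=3 ×42, L=5 ×1
  A^-5: L=2 ×31, L=4 ×5
  A^-7: L=3 ×9
  A^-9: L=4 ×1
Each group contributes A^e * Σ count * d^(L-1):
Powers of d = -A^2 - A^-2: d^2 = A^4 + 2 + A^-4; d^3 = -A^6 - 3*A^2 - 3*A^-2 - A^-6; d^4 = A^8 + 4*A^4 + 6 + 4*A^-4 + A^-8; d^5 = -A^10 - 5*A^6 - 10*A^2 - 10*A^-2 - 5*A^-6 - A^-10; d^6 = A^12 + 6*A^8 + 15*A^4 + 20 + 15*A^-4 + 6*A^-8 + A^-12.
  A^9 * (d^6) = A^21 + 6*A^17 + 15*A^13 + 20*A^9 + 15*A^5 + 6*A + A^-3
  A^7 * (9*d^5) = -9*A^17 - 45*A^13 - 90*A^9 - 90*A^5 - 45*A - 9*A^-3
  A^5 * (36*d^4) = 36*A^13 + 144*A^9 + 216*A^5 + 144*A + 36*A^-3
  A^3 * (83*d^3 + d^5) = -A^13 - 88*A^9 - 259*A^5 - 259*A - 88*A^-3 - A^-7
  A^1 * (118*d^2 + 8*d^4) = 8*A^9 + 150*A^5 + 284*A + 150*A^-3 + 8*A^-7
  A^-1 * (100*d + 26*d^3) = -26*A^5 - 178*A - 178*A^-3 - 26*A^-7
  A^-3 * (41 + 42*d^2 + d^4) = A^5 + 46*A + 131*A^-3 + 46*A^-7 + A^-11
  A^-5 * (31*d + 5*d^3) = -5*A - 46*A^-3 - 46*A^-7 - 5*A^-11
  A^-7 * (9*d^2) = 9*A^-3 + 18*A^-7 + 9*A^-11
  A^-9 * (d^3) = -A^-3 - 3*A^-7 - 3*A^-11 - A^-15
Summing the groups: <K> = A^21 - 3*A^17 + 5*A^13 - 6*A^9 + 7*A^5 - 7*A + 5*A^-3 - 4*A^-7 + 2*A^-11 - A^-15
Normalise by the writhe: (-A^3)^(-w) = (-A^3)^(5) = -A^15, so f(A) = -A^15 * <K> = -A^36 + 3*A^32 - 5*A^28 + 6*A^24 - 7*A^20 + 7*A^16 - 5*A^12 + 4*A^8 - 2*A^4 + 1.
Substitute A = t^(-1/4), i.e. A^e → t^(-e/4): V(t) = 1 - 2*t^-1 + 4*t^-2 - 5*t^-3 + 7*t^-4 - 7*t^-5 + 6*t^-6 - 5*t^-7 + 3*t^-8 - t^-9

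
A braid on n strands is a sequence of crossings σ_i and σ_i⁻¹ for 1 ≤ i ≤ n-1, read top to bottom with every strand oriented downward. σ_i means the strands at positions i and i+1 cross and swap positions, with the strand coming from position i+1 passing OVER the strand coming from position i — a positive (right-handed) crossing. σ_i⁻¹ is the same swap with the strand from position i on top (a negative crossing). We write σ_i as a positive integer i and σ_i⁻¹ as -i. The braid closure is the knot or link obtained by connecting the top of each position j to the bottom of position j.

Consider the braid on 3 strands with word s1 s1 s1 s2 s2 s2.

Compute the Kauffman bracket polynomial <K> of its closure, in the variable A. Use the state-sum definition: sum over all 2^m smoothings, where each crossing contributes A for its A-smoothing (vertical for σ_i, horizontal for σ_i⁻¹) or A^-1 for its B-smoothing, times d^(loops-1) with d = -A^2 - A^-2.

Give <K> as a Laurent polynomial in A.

Braid: s1 s1 s1 s2 s2 s2 on 3 strands, 6 crossings.
Writhe w = (#positive) - (#negative) = 6 - 0 = 6.
Enumerate smoothing states for the bracket polynomial. There are 2^6 = 64 states.
Smooth each crossing (0=||, 1=⌣⌢); contribution A^(Σ sign_k(1-2s_k)) * d^(L-1).
Tabulate the states by total A-exponent and number of loops L (A-exp: L × count):
  A^6: L=3 ×1
  A^4: L=2 ×6
  A^2: L=1 ×9, L=3 ×6
  A^0: L=2 ×18, L=4 ×2
  A^-2: L=3 ×15
  A^-4: L=4 ×6
  A^-6: L=5 ×1
Each group contributes A^e * Σ count * d^(L-1):
Powers of d = -A^2 - A^-2: d^2 = A^4 + 2 + A^-4; d^3 = -A^6 - 3*A^2 - 3*A^-2 - A^-6; d^4 = A^8 + 4*A^4 + 6 + 4*A^-4 + A^-8.
  A^6 * (d^2) = A^10 + 2*A^6 + A^2
  A^4 * (6*d) = -6*A^6 - 6*A^2
  A^2 * (9 + 6*d^2) = 6*A^6 + 21*A^2 + 6*A^-2
  A^0 * (18*d + 2*d^3) = -2*A^6 - 24*A^2 - 24*A^-2 - 2*A^-6
  A^-2 * (15*d^2) = 15*A^2 + 30*A^-2 + 15*A^-6
  A^-4 * (6*d^3) = -6*A^2 - 18*A^-2 - 18*A^-6 - 6*A^-10
  A^-6 * (d^4) = A^2 + 4*A^-2 + 6*A^-6 + 4*A^-10 + A^-14
Summing the groups: <K> = A^10 + 2*A^2 - 2*A^-2 + A^-6 - 2*A^-10 + A^-14

Answer: A^10 + 2*A^2 - 2*A^-2 + A^-6 - 2*A^-10 + A^-14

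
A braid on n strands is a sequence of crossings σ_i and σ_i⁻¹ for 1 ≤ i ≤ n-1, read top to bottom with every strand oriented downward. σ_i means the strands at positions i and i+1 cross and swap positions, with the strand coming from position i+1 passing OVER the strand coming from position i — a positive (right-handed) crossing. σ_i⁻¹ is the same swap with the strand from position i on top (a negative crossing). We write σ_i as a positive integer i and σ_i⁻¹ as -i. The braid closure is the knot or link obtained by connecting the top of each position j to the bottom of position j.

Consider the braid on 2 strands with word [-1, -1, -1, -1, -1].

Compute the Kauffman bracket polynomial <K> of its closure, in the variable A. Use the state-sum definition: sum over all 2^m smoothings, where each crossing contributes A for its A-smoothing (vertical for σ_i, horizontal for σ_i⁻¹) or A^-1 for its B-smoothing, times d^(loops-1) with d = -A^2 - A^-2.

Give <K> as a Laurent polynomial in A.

Braid: s1^-1 s1^-1 s1^-1 s1^-1 s1^-1 on 2 strands, 5 crossings.
Writhe w = (#positive) - (#negative) = 0 - 5 = -5.
Enumerate smoothing states for the bracket polynomial. There are 2^5 = 32 states.
For each crossing: s=0 is the vertical smoothing, s=1 horizontal. Crossing k contributes A^(sign_k * (1 - 2*s_k)); loop factor d = -A^2 - A^-2.
  state 00000: A-exp=-5, loops=2, term = A^-5 * d^1
  state 00001: A-exp=-3, loops=1, term = A^-3 * d^0
  state 00010: A-exp=-3, loops=1, term = A^-3 * d^0
  state 00011: A-exp=-1, loops=2, term = A^-1 * d^1
  state 00100: A-exp=-3, loops=1, term = A^-3 * d^0
  state 00101: A-exp=-1, loops=2, term = A^-1 * d^1
  state 00110: A-exp=-1, loops=2, term = A^-1 * d^1
  state 00111: A-exp=+1, loops=3, term = A^1 * d^2
  state 01000: A-exp=-3, loops=1, term = A^-3 * d^0
  state 01001: A-exp=-1, loops=2, term = A^-1 * d^1
  state 01010: A-exp=-1, loops=2, term = A^-1 * d^1
  state 01011: A-exp=+1, loops=3, term = A^1 * d^2
  state 01100: A-exp=-1, loops=2, term = A^-1 * d^1
  state 01101: A-exp=+1, loops=3, term = A^1 * d^2
  state 01110: A-exp=+1, loops=3, term = A^1 * d^2
  state 01111: A-exp=+3, loops=4, term = A^3 * d^3
  state 10000: A-exp=-3, loops=1, term = A^-3 * d^0
  state 10001: A-exp=-1, loops=2, term = A^-1 * d^1
  state 10010: A-exp=-1, loops=2, term = A^-1 * d^1
  state 10011: A-exp=+1, loops=3, term = A^1 * d^2
  state 10100: A-exp=-1, loops=2, term = A^-1 * d^1
  state 10101: A-exp=+1, loops=3, term = A^1 * d^2
  state 10110: A-exp=+1, loops=3, term = A^1 * d^2
  state 10111: A-exp=+3, loops=4, term = A^3 * d^3
  state 11000: A-exp=-1, loops=2, term = A^-1 * d^1
  state 11001: A-exp=+1, loops=3, term = A^1 * d^2
  state 11010: A-exp=+1, loops=3, term = A^1 * d^2
  state 11011: A-exp=+3, loops=4, term = A^3 * d^3
  state 11100: A-exp=+1, loops=3, term = A^1 * d^2
  state 11101: A-exp=+3, loops=4, term = A^3 * d^3
  state 11110: A-exp=+3, loops=4, term = A^3 * d^3
  state 11111: A-exp=+5, loops=5, term = A^5 * d^4
Collect the terms by A-exponent (count of states per loop number):
Powers of d = -A^2 - A^-2: d^2 = A^4 + 2 + A^-4; d^3 = -A^6 - 3*A^2 - 3*A^-2 - A^-6; d^4 = A^8 + 4*A^4 + 6 + 4*A^-4 + A^-8.
  A^5 * (d^4) = A^13 + 4*A^9 + 6*A^5 + 4*A + A^-3
  A^3 * (5*d^3) = -5*A^9 - 15*A^5 - 15*A - 5*A^-3
  A^1 * (10*d^2) = 10*A^5 + 20*A + 10*A^-3
  A^-1 * (10*d) = -10*A - 10*A^-3
  A^-3 * (5) = 5*A^-3
  A^-5 * (d) = -A^-3 - A^-7
Summing the groups: <K> = A^13 - A^9 + A^5 - A - A^-7

Answer: A^13 - A^9 + A^5 - A - A^-7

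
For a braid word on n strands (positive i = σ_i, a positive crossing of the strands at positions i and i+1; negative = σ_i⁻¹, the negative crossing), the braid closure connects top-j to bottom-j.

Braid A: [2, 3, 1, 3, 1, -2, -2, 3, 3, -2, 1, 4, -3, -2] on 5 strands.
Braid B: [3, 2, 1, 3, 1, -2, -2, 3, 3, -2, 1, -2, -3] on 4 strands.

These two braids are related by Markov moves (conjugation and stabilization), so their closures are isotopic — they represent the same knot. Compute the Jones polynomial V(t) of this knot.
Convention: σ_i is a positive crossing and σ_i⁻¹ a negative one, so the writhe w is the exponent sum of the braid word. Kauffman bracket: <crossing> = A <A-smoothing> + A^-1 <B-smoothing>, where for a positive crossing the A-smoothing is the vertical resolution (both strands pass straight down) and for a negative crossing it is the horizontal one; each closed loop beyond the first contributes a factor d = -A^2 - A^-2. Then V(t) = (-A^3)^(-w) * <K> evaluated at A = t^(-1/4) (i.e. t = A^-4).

Markov-equivalent braids have isotopic closures, hence identical knot invariants. Strip the Markov moves from each word to reach a common short braid β, then compute V(t) once on β.
Braid A: s2 s3 s1 s3 s1 s2^-1 s2^-1 s3 s3 s2^-1 s1 s4 s3^-1 s2^-1 on 5 strands reduces by inverse Markov moves (closure unchanged at each step):
  Deconjugate: the word is γ·β·γ⁻¹ with γ = s2 s3 (prefix) and γ⁻¹ = s3^-1 s2^-1 (suffix); strip both.
  Destabilize: the word has the form β·s4 where s4 occurs only as the final letter (β ∈ B_4); drop it and the last strand → 4 strands.
Reduced to β = s1 s3 s1 s2^-1 s2^-1 s3 s3 s2^-1 s1 on 4 strands, 9 crossings.
Braid B: s3 s2 s1 s3 s1 s2^-1 s2^-1 s3 s3 s2^-1 s1 s2^-1 s3^-1 on 4 strands reduces by inverse Markov moves (closure unchanged at each step):
  Deconjugate: the word is γ·β·γ⁻¹ with γ = s3 s2 (prefix) and γ⁻¹ = s2^-1 s3^-1 (suffix); strip both.
Reduced to β = s1 s3 s1 s2^-1 s2^-1 s3 s3 s2^-1 s1 on 4 strands, 9 crossings.
Both give the same β = s1 s3 s1 s2^-1 s2^-1 s3 s3 s2^-1 s1 on 4 strands, so one state sum suffices:
Braid: s1 s3 s1 s2^-1 s2^-1 s3 s3 s2^-1 s1 on 4 strands, 9 crossings.
Writhe w = (#positive) - (#negative) = 6 - 3 = 3.
Enumerate smoothing states for the bracket polynomial. There are 2^9 = 512 states.
Smooth each crossing (0=||, 1=⌣⌢); contribution A^(Σ sign_k(1-2s_k)) * d^(L-1).
Tabulate the states by total A-exponent and number of loops L (A-exp: L × count):
  A^9: L=5 ×1
  A^7: L=4 ×9
  A^5: L=3 ×32, L=5 ×4
  A^3: L=2 ×55, L=4 ×28, L=6 ×1
  A^1: L=1 ×39, L=3 ×77, L=5 ×10
  A^-1: L=2 ×81, L=4 ×44, L=6 ×1
  A^-3: L=3 ×73, L=5 ×11
  A^-5: L=4 ×35, L=6 ×1
  A^-7: L=5 ×9
  A^-9: L=6 ×1
Each group contributes A^e * Σ count * d^(L-1):
Powers of d = -A^2 - A^-2: d^2 = A^4 + 2 + A^-4; d^3 = -A^6 - 3*A^2 - 3*A^-2 - A^-6; d^4 = A^8 + 4*A^4 + 6 + 4*A^-4 + A^-8; d^5 = -A^10 - 5*A^6 - 10*A^2 - 10*A^-2 - 5*A^-6 - A^-10.
  A^9 * (d^4) = A^17 + 4*A^13 + 6*A^9 + 4*A^5 + A
  A^7 * (9*d^3) = -9*A^13 - 27*A^9 - 27*A^5 - 9*A
  A^5 * (32*d^2 + 4*d^4) = 4*A^13 + 48*A^9 + 88*A^5 + 48*A + 4*A^-3
  A^3 * (55*d + 28*d^3 + d^5) = -A^13 - 33*A^9 - 149*A^5 - 149*A - 33*A^-3 - A^-7
  A^1 * (39 + 77*d^2 + 10*d^4) = 10*A^9 + 117*A^5 + 253*A + 117*A^-3 + 10*A^-7
  A^-1 * (81*d + 44*d^3 + d^5) = -A^9 - 49*A^5 - 223*A - 223*A^-3 - 49*A^-7 - A^-11
  A^-3 * (73*d^2 + 11*d^4) = 11*A^5 + 117*A + 212*A^-3 + 117*A^-7 + 11*A^-11
  A^-5 * (35*d^3 + d^5) = -A^5 - 40*A - 115*A^-3 - 115*A^-7 - 40*A^-11 - A^-15
  A^-7 * (9*d^4) = 9*A + 36*A^-3 + 54*A^-7 + 36*A^-11 + 9*A^-15
  A^-9 * (d^5) = -A - 5*A^-3 - 10*A^-7 - 10*A^-11 - 5*A^-15 - A^-19
Summing the groups: <K> = A^17 - 2*A^13 + 3*A^9 - 6*A^5 + 6*A - 7*A^-3 + 6*A^-7 - 4*A^-11 + 3*A^-15 - A^-19
Normalise by the writhe: (-A^3)^(-w) = (-A^3)^(-3) = -A^-9, so f(A) = -A^-9 * <K> = -A^8 + 2*A^4 - 3 + 6*A^-4 - 6*A^-8 + 7*A^-12 - 6*A^-16 + 4*A^-20 - 3*A^-24 + A^-28.
Substitute A = t^(-1/4), i.e. A^e → t^(-e/4): V(t) = t^7 - 3*t^6 + 4*t^5 - 6*t^4 + 7*t^3 - 6*t^2 + 6*t - 3 + 2*t^-1 - t^-2

Answer: t^7 - 3*t^6 + 4*t^5 - 6*t^4 + 7*t^3 - 6*t^2 + 6*t - 3 + 2*t^-1 - t^-2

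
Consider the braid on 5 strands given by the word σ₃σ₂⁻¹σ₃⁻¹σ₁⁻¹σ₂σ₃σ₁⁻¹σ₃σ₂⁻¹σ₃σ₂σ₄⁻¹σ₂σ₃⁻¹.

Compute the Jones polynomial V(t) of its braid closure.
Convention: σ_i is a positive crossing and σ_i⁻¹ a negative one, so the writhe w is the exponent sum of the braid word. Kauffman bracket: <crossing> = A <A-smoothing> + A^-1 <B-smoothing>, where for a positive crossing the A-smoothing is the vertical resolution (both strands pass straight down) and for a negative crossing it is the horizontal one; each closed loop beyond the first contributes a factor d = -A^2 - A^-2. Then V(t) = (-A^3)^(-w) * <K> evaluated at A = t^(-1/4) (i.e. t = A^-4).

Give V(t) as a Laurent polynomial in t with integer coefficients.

The presented braid s3 s2^-1 s3^-1 s1^-1 s2 s3 s1^-1 s3 s2^-1 s3 s2 s4^-1 s2 s3^-1 on 5 strands reduces by inverse Markov moves (closure unchanged at each step):
  Deconjugate: the word is γ·β·γ⁻¹ with γ = s3 s2^-1 (prefix) and γ⁻¹ = s2 s3^-1 (suffix); strip both.
  Destabilize: the word has the form β·s4^-1 where s4^-1 occurs only as the final letter (β ∈ B_4); drop it and the last strand → 4 strands.
Reduced to β = s3^-1 s1^-1 s2 s3 s1^-1 s3 s2^-1 s3 s2 on 4 strands, 9 crossings.
Compute on β:
Braid: s3^-1 s1^-1 s2 s3 s1^-1 s3 s2^-1 s3 s2 on 4 strands, 9 crossings.
Writhe w = (#positive) - (#negative) = 5 - 4 = 1.
Enumerate smoothing states for the bracket polynomial. There are 2^9 = 512 states.
For each crossing: s=0 is the vertical smoothing, s=1 horizontal. Crossing k contributes A^(sign_k * (1 - 2*s_k)); loop factor d = -A^2 - A^-2.
Tabulate the states by total A-exponent and number of loops L (A-exp: L × count):
  A^9: L=2 ×1
  A^7: L=1 ×3, L=3 ×6
  A^5: L=2 ×26, L=4 ×10
  A^3: L=1 ×21, L=3 ×58, L=5 ×5
  A^1: L=2 ×86, L=4 ×39, L=6 ×1
  A^-1: L=1 ×35, L=3 ×80, L=5 ×11
  A^-3: L=2 ×53, L=4 ×30, L=6 ×1
  A^-5: L=3 ×32, L=5 ×4
  A^-7: L=4 ×9
  A^-9: L=5 ×1
Each group contributes A^e * Σ count * d^(L-1):
Powers of d = -A^2 - A^-2: d^2 = A^4 + 2 + A^-4; d^3 = -A^6 - 3*A^2 - 3*A^-2 - A^-6; d^4 = A^8 + 4*A^4 + 6 + 4*A^-4 + A^-8; d^5 = -A^10 - 5*A^6 - 10*A^2 - 10*A^-2 - 5*A^-6 - A^-10.
  A^9 * (d) = -A^11 - A^7
  A^7 * (3 + 6*d^2) = 6*A^11 + 15*A^7 + 6*A^3
  A^5 * (26*d + 10*d^3) = -10*A^11 - 56*A^7 - 56*A^3 - 10*A^-1
  A^3 * (21 + 58*d^2 + 5*d^4) = 5*A^11 + 78*A^7 + 167*A^3 + 78*A^-1 + 5*A^-5
  A^1 * (86*d + 39*d^3 + d^5) = -A^11 - 44*A^7 - 213*A^3 - 213*A^-1 - 44*A^-5 - A^-9
  A^-1 * (35 + 80*d^2 + 11*d^4) = 11*A^7 + 124*A^3 + 261*A^-1 + 124*A^-5 + 11*A^-9
  A^-3 * (53*d + 30*d^3 + d^5) = -A^7 - 35*A^3 - 153*A^-1 - 153*A^-5 - 35*A^-9 - A^-13
  A^-5 * (32*d^2 + 4*d^4) = 4*A^3 + 48*A^-1 + 88*A^-5 + 48*A^-9 + 4*A^-13
  A^-7 * (9*d^3) = -9*A^-1 - 27*A^-5 - 27*A^-9 - 9*A^-13
  A^-9 * (d^4) = A^-1 + 4*A^-5 + 6*A^-9 + 4*A^-13 + A^-17
Summing the groups: <K> = -A^11 + 2*A^7 - 3*A^3 + 3*A^-1 - 3*A^-5 + 2*A^-9 - 2*A^-13 + A^-17
Normalise by the writhe: (-A^3)^(-w) = (-A^3)^(-1) = -A^-3, so f(A) = -A^-3 * <K> = A^8 - 2*A^4 + 3 - 3*A^-4 + 3*A^-8 - 2*A^-12 + 2*A^-16 - A^-20.
Substitute A = t^(-1/4), i.e. A^e → t^(-e/4): V(t) = -t^5 + 2*t^4 - 2*t^3 + 3*t^2 - 3*t + 3 - 2*t^-1 + t^-2

Answer: -t^5 + 2*t^4 - 2*t^3 + 3*t^2 - 3*t + 3 - 2*t^-1 + t^-2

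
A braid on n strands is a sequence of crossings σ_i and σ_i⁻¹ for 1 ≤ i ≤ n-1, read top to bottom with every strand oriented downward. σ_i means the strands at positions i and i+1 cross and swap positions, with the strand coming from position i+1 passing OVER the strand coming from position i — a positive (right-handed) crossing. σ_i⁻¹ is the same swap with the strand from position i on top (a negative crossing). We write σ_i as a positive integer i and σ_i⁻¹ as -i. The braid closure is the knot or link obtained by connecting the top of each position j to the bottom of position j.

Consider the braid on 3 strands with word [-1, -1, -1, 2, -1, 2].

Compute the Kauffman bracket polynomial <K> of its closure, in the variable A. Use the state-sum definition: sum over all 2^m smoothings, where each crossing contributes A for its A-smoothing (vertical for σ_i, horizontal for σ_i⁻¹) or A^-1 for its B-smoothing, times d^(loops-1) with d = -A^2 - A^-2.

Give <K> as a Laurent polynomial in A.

Braid: s1^-1 s1^-1 s1^-1 s2 s1^-1 s2 on 3 strands, 6 crossings.
Writhe w = (#positive) - (#negative) = 2 - 4 = -2.
Computing the Kauffman bracket via state sum. There are 2^6 = 64 states.
Smooth each crossing (0=||, 1=⌣⌢); contribution A^(Σ sign_k(1-2s_k)) * d^(L-1).
Tabulate the states by total A-exponent and number of loops L (A-exp: L × count):
  A^6: L=5 ×1
  A^4: L=4 ×6
  A^2: L=3 ×15
  A^0: L=2 ×19, L=4 ×1
  A^-2: L=1 ×11, L=3 ×4
  A^-4: L=2 ×6
  A^-6: L=3 ×1
Each group contributes A^e * Σ count * d^(L-1):
Powers of d = -A^2 - A^-2: d^2 = A^4 + 2 + A^-4; d^3 = -A^6 - 3*A^2 - 3*A^-2 - A^-6; d^4 = A^8 + 4*A^4 + 6 + 4*A^-4 + A^-8.
  A^6 * (d^4) = A^14 + 4*A^10 + 6*A^6 + 4*A^2 + A^-2
  A^4 * (6*d^3) = -6*A^10 - 18*A^6 - 18*A^2 - 6*A^-2
  A^2 * (15*d^2) = 15*A^6 + 30*A^2 + 15*A^-2
  A^0 * (19*d + d^3) = -A^6 - 22*A^2 - 22*A^-2 - A^-6
  A^-2 * (11 + 4*d^2) = 4*A^2 + 19*A^-2 + 4*A^-6
  A^-4 * (6*d) = -6*A^-2 - 6*A^-6
  A^-6 * (d^2) = A^-2 + 2*A^-6 + A^-10
Summing the groups: <K> = A^14 - 2*A^10 + 2*A^6 - 2*A^2 + 2*A^-2 - A^-6 + A^-10

Answer: A^14 - 2*A^10 + 2*A^6 - 2*A^2 + 2*A^-2 - A^-6 + A^-10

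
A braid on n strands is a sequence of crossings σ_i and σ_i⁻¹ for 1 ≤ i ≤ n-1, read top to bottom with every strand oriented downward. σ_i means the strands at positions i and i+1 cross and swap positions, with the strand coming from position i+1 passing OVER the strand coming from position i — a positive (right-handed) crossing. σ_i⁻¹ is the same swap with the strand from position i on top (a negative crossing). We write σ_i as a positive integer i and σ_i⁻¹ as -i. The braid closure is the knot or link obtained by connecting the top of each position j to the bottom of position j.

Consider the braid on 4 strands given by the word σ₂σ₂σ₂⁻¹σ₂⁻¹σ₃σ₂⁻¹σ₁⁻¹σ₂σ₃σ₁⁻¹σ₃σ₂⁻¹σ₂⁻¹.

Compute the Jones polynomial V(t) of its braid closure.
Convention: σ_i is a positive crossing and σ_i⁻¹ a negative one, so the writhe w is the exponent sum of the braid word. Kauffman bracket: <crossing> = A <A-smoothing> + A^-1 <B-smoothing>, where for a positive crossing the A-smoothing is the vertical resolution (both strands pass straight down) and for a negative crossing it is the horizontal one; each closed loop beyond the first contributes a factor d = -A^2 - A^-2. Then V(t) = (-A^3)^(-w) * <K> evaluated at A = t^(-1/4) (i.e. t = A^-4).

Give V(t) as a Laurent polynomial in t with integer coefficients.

The presented braid s2 s2 s2^-1 s2^-1 s3 s2^-1 s1^-1 s2 s3 s1^-1 s3 s2^-1 s2^-1 on 4 strands reduces by inverse Markov moves (closure unchanged at each step):
  Deconjugate: the word is γ·β·γ⁻¹ with γ = s2 (prefix) and γ⁻¹ = s2^-1 (suffix); strip both.
  Deconjugate: the word is γ·β·γ⁻¹ with γ = s2 (prefix) and γ⁻¹ = s2^-1 (suffix); strip both.
Reduced to β = s2^-1 s2^-1 s3 s2^-1 s1^-1 s2 s3 s1^-1 s3 on 4 strands, 9 crossings.
Compute on β:
Braid: s2^-1 s2^-1 s3 s2^-1 s1^-1 s2 s3 s1^-1 s3 on 4 strands, 9 crossings.
Writhe w = (#positive) - (#negative) = 4 - 5 = -1.
Computing the Kauffman bracket via state sum. There are 2^9 = 512 states.
For each crossing: s=0 is the vertical smoothing, s=1 horizontal. Crossing k contributes A^(sign_k * (1 - 2*s_k)); loop factor d = -A^2 - A^-2.
Tabulate the states by total A-exponent and number of loops L (A-exp: L × count):
  A^9: L=5 ×1
  A^7: L=4 ×9
  A^5: L=3 ×32, L=5 ×4
  A^3: L=2 ×55, L=4 ×28, L=6 ×1
  A^1: L=1 ×39, L=3 ×77, L=5 ×10
  A^-1: L=2 ×87, L=4 ×38, L=6 ×1
  A^-3: L=1 ×14, L=3 ×64, L=5 ×6
  A^-5: L=2 ×17, L=4 ×19
  A^-7: L=3 ×7, L=5 ×2
  A^-9: L=4 ×1
Each group contributes A^e * Σ count * d^(L-1):
Powers of d = -A^2 - A^-2: d^2 = A^4 + 2 + A^-4; d^3 = -A^6 - 3*A^2 - 3*A^-2 - A^-6; d^4 = A^8 + 4*A^4 + 6 + 4*A^-4 + A^-8; d^5 = -A^10 - 5*A^6 - 10*A^2 - 10*A^-2 - 5*A^-6 - A^-10.
  A^9 * (d^4) = A^17 + 4*A^13 + 6*A^9 + 4*A^5 + A
  A^7 * (9*d^3) = -9*A^13 - 27*A^9 - 27*A^5 - 9*A
  A^5 * (32*d^2 + 4*d^4) = 4*A^13 + 48*A^9 + 88*A^5 + 48*A + 4*A^-3
  A^3 * (55*d + 28*d^3 + d^5) = -A^13 - 33*A^9 - 149*A^5 - 149*A - 33*A^-3 - A^-7
  A^1 * (39 + 77*d^2 + 10*d^4) = 10*A^9 + 117*A^5 + 253*A + 117*A^-3 + 10*A^-7
  A^-1 * (87*d + 38*d^3 + d^5) = -A^9 - 43*A^5 - 211*A - 211*A^-3 - 43*A^-7 - A^-11
  A^-3 * (14 + 64*d^2 + 6*d^4) = 6*A^5 + 88*A + 178*A^-3 + 88*A^-7 + 6*A^-11
  A^-5 * (17*d + 19*d^3) = -19*A - 74*A^-3 - 74*A^-7 - 19*A^-11
  A^-7 * (7*d^2 + 2*d^4) = 2*A + 15*A^-3 + 26*A^-7 + 15*A^-11 + 2*A^-15
  A^-9 * (d^3) = -A^-3 - 3*A^-7 - 3*A^-11 - A^-15
Summing the groups: <K> = A^17 - 2*A^13 + 3*A^9 - 4*A^5 + 4*A - 5*A^-3 + 3*A^-7 - 2*A^-11 + A^-15
Normalise by the writhe: (-A^3)^(-w) = (-A^3)^(1) = -A^3, so f(A) = -A^3 * <K> = -A^20 + 2*A^16 - 3*A^12 + 4*A^8 - 4*A^4 + 5 - 3*A^-4 + 2*A^-8 - A^-12.
Substitute A = t^(-1/4), i.e. A^e → t^(-e/4): V(t) = -t^3 + 2*t^2 - 3*t + 5 - 4*t^-1 + 4*t^-2 - 3*t^-3 + 2*t^-4 - t^-5

Answer: -t^3 + 2*t^2 - 3*t + 5 - 4*t^-1 + 4*t^-2 - 3*t^-3 + 2*t^-4 - t^-5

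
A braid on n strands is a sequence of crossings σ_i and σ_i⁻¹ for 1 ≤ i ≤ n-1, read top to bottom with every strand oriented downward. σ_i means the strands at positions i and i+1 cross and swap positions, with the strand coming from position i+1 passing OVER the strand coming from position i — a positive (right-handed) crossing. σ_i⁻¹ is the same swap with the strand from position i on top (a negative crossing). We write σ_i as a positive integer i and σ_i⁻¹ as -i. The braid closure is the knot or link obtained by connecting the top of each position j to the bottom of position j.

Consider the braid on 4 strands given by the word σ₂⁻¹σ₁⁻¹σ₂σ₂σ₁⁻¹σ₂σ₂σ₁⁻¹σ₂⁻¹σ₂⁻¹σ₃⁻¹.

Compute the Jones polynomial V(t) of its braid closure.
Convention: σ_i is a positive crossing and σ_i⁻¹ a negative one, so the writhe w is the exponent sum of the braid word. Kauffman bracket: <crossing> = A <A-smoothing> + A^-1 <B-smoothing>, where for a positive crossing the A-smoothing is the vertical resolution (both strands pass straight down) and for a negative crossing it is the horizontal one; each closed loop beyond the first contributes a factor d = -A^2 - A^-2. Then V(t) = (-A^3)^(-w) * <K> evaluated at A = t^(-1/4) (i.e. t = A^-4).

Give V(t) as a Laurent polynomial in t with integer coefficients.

t^2 - 2*t + 4 - 4*t^-1 + 4*t^-2 - 4*t^-3 + 3*t^-4 - 2*t^-5 + t^-6

Derivation:
The presented braid s2^-1 s1^-1 s2 s2 s1^-1 s2 s2 s1^-1 s2^-1 s2^-1 s3^-1 on 4 strands reduces by inverse Markov moves (closure unchanged at each step):
  Destabilize: the word has the form β·s3^-1 where s3^-1 occurs only as the final letter (β ∈ B_3); drop it and the last strand → 3 strands.
Reduced to β = s2^-1 s1^-1 s2 s2 s1^-1 s2 s2 s1^-1 s2^-1 s2^-1 on 3 strands, 10 crossings.
Compute on β:
Braid: s2^-1 s1^-1 s2 s2 s1^-1 s2 s2 s1^-1 s2^-1 s2^-1 on 3 strands, 10 crossings.
Writhe w = (#positive) - (#negative) = 4 - 6 = -2.
Computing the Kauffman bracket via state sum. There are 2^10 = 1024 states.
For each crossing: s=0 is the vertical smoothing, s=1 horizontal. Crossing k contributes A^(sign_k * (1 - 2*s_k)); loop factor d = -A^2 - A^-2.
Tabulate the states by total A-exponent and number of loops L (A-exp: L × count):
  A^10: L=5 ×1
  A^8: L=4 ×10
  A^6: L=3 ×39, L=5 ×6
  A^4: L=2 ×66, L=4 ×52, L=6 ×2
  A^2: L=1 ×45, L=3 ×124, L=5 ×41
  A^0: L=2 ×118, L=4 ×113, L=6 ×21
  A^-2: L=1 ×20, L=3 ×120, L=5 ×63, L=7 ×7
  A^-4: L=2 ×30, L=4 ×68, L=6 ×21, L=8 ×1
  A^-6: L=3 ×20, L=5 ×22, L=7 ×3
  A^-8: L=4 ×7, L=6 ×3
  A^-10: L=5 ×1
Each group contributes A^e * Σ count * d^(L-1):
Powers of d = -A^2 - A^-2: d^2 = A^4 + 2 + A^-4; d^3 = -A^6 - 3*A^2 - 3*A^-2 - A^-6; d^4 = A^8 + 4*A^4 + 6 + 4*A^-4 + A^-8; d^5 = -A^10 - 5*A^6 - 10*A^2 - 10*A^-2 - 5*A^-6 - A^-10; d^6 = A^12 + 6*A^8 + 15*A^4 + 20 + 15*A^-4 + 6*A^-8 + A^-12; d^7 = -A^14 - 7*A^10 - 21*A^6 - 35*A^2 - 35*A^-2 - 21*A^-6 - 7*A^-10 - A^-14.
  A^10 * (d^4) = A^18 + 4*A^14 + 6*A^10 + 4*A^6 + A^2
  A^8 * (10*d^3) = -10*A^14 - 30*A^10 - 30*A^6 - 10*A^2
  A^6 * (39*d^2 + 6*d^4) = 6*A^14 + 63*A^10 + 114*A^6 + 63*A^2 + 6*A^-2
  A^4 * (66*d + 52*d^3 + 2*d^5) = -2*A^14 - 62*A^10 - 242*A^6 - 242*A^2 - 62*A^-2 - 2*A^-6
  A^2 * (45 + 124*d^2 + 41*d^4) = 41*A^10 + 288*A^6 + 539*A^2 + 288*A^-2 + 41*A^-6
  A^0 * (118*d + 113*d^3 + 21*d^5) = -21*A^10 - 218*A^6 - 667*A^2 - 667*A^-2 - 218*A^-6 - 21*A^-10
  A^-2 * (20 + 120*d^2 + 63*d^4 + 7*d^6) = 7*A^10 + 105*A^6 + 477*A^2 + 778*A^-2 + 477*A^-6 + 105*A^-10 + 7*A^-14
  A^-4 * (30*d + 68*d^3 + 21*d^5 + d^7) = -A^10 - 28*A^6 - 194*A^2 - 479*A^-2 - 479*A^-6 - 194*A^-10 - 28*A^-14 - A^-18
  A^-6 * (20*d^2 + 22*d^4 + 3*d^6) = 3*A^6 + 40*A^2 + 153*A^-2 + 232*A^-6 + 153*A^-10 + 40*A^-14 + 3*A^-18
  A^-8 * (7*d^3 + 3*d^5) = -3*A^2 - 22*A^-2 - 51*A^-6 - 51*A^-10 - 22*A^-14 - 3*A^-18
  A^-10 * (d^4) = A^-2 + 4*A^-6 + 6*A^-10 + 4*A^-14 + A^-18
Summing the groups: <K> = A^18 - 2*A^14 + 3*A^10 - 4*A^6 + 4*A^2 - 4*A^-2 + 4*A^-6 - 2*A^-10 + A^-14
Normalise by the writhe: (-A^3)^(-w) = (-A^3)^(2) = A^6, so f(A) = A^6 * <K> = A^24 - 2*A^20 + 3*A^16 - 4*A^12 + 4*A^8 - 4*A^4 + 4 - 2*A^-4 + A^-8.
Substitute A = t^(-1/4), i.e. A^e → t^(-e/4): V(t) = t^2 - 2*t + 4 - 4*t^-1 + 4*t^-2 - 4*t^-3 + 3*t^-4 - 2*t^-5 + t^-6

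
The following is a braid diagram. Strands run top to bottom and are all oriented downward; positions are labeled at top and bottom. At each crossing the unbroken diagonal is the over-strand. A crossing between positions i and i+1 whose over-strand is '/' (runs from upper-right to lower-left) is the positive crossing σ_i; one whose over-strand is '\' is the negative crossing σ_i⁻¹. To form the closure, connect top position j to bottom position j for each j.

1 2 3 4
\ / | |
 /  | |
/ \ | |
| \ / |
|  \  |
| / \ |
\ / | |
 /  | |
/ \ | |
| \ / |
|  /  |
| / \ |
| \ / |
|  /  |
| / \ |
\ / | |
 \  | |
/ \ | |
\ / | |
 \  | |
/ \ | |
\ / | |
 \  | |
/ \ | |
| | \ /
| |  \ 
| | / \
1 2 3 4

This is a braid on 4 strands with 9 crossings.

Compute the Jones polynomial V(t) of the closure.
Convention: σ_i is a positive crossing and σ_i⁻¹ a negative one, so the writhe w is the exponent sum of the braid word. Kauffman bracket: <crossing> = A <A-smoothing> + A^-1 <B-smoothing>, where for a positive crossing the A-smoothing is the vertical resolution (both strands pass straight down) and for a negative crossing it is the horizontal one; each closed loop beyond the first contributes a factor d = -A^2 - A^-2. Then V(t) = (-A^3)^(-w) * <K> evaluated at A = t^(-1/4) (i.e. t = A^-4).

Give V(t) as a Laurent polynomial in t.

t^2 - t + 1 - t^-1 + t^-2

Derivation:
Reading the diagram top to bottom ('/'-over between positions i,i+1 = s_i, '\'-over = s_i^-1): braid word = s1 s2^-1 s1 s2 s2 s1^-1 s1^-1 s1^-1 s3^-1.
The presented braid s1 s2^-1 s1 s2 s2 s1^-1 s1^-1 s1^-1 s3^-1 on 4 strands reduces by inverse Markov moves (closure unchanged at each step):
  Destabilize: the word has the form β·s3^-1 where s3^-1 occurs only as the final letter (β ∈ B_3); drop it and the last strand → 3 strands.
  Deconjugate: the word is γ·β·γ⁻¹ with γ = s1 (prefix) and γ⁻¹ = s1^-1 (suffix); strip both.
Reduced to β = s2^-1 s1 s2 s2 s1^-1 s1^-1 on 3 strands, 6 crossings.
Compute on β:
Braid: s2^-1 s1 s2 s2 s1^-1 s1^-1 on 3 strands, 6 crossings.
Writhe w = (#positive) - (#negative) = 3 - 3 = 0.
Computing the Kauffman bracket via state sum. There are 2^6 = 64 states.
For each crossing: s=0 is the vertical smoothing, s=1 horizontal. Crossing k contributes A^(sign_k * (1 - 2*s_k)); loop factor d = -A^2 - A^-2.
Tabulate the states by total A-exponent and number of loops L (A-exp: L × count):
  A^6: L=2 ×1
  A^4: L=1 ×2, L=3 ×4
  A^2: L=2 ×13, L=4 ×2
  A^0: L=1 ×9, L=3 ×11
  A^-2: L=2 ×13, L=4 ×2
  A^-4: L=1 ×2, L=3 ×4
  A^-6: L=2 ×1
Each group contributes A^e * Σ count * d^(L-1):
Powers of d = -A^2 - A^-2: d^2 = A^4 + 2 + A^-4; d^3 = -A^6 - 3*A^2 - 3*A^-2 - A^-6.
  A^6 * (d) = -A^8 - A^4
  A^4 * (2 + 4*d^2) = 4*A^8 + 10*A^4 + 4
  A^2 * (13*d + 2*d^3) = -2*A^8 - 19*A^4 - 19 - 2*A^-4
  A^0 * (9 + 11*d^2) = 11*A^4 + 31 + 11*A^-4
  A^-2 * (13*d + 2*d^3) = -2*A^4 - 19 - 19*A^-4 - 2*A^-8
  A^-4 * (2 + 4*d^2) = 4 + 10*A^-4 + 4*A^-8
  A^-6 * (d) = -A^-4 - A^-8
Summing the groups: <K> = A^8 - A^4 + 1 - A^-4 + A^-8
Normalise by the writhe: (-A^3)^(-w) = (-A^3)^(0) = 1, so f(A) = 1 * <K> = A^8 - A^4 + 1 - A^-4 + A^-8.
Substitute A = t^(-1/4), i.e. A^e → t^(-e/4): V(t) = t^2 - t + 1 - t^-1 + t^-2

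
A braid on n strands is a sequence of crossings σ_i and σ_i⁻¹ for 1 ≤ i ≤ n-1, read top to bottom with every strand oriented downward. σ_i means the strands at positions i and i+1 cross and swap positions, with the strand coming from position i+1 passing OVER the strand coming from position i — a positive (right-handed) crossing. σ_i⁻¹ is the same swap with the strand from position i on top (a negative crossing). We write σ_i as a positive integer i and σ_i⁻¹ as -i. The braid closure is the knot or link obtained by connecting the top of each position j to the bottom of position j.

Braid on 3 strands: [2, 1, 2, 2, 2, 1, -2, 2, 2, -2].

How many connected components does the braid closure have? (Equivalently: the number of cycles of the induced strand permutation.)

1

Derivation:
Track the strand permutation on 3 strands, starting from identity.
  step 1: s2 swaps positions 2,3 -> [1 3 2]
  step 2: s1 swaps positions 1,2 -> [3 1 2]
  step 3: s2 swaps positions 2,3 -> [3 2 1]
  step 4: s2 swaps positions 2,3 -> [3 1 2]
  step 5: s2 swaps positions 2,3 -> [3 2 1]
  step 6: s1 swaps positions 1,2 -> [2 3 1]
  step 7: s2^-1 swaps positions 2,3 -> [2 1 3]
  step 8: s2 swaps positions 2,3 -> [2 3 1]
  step 9: s2 swaps positions 2,3 -> [2 1 3]
  step 10: s2^-1 swaps positions 2,3 -> [2 3 1]
Final permutation (position -> original strand): [2 3 1]
Closure components = cycle count of this permutation = 1.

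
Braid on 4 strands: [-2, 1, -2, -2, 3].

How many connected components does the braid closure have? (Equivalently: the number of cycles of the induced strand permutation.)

1

Derivation:
Track the strand permutation on 4 strands, starting from identity.
  step 1: s2^-1 swaps positions 2,3 -> [1 3 2 4]
  step 2: s1 swaps positions 1,2 -> [3 1 2 4]
  step 3: s2^-1 swaps positions 2,3 -> [3 2 1 4]
  step 4: s2^-1 swaps positions 2,3 -> [3 1 2 4]
  step 5: s3 swaps positions 3,4 -> [3 1 4 2]
Final permutation (position -> original strand): [3 1 4 2]
Closure components = cycle count of this permutation = 1.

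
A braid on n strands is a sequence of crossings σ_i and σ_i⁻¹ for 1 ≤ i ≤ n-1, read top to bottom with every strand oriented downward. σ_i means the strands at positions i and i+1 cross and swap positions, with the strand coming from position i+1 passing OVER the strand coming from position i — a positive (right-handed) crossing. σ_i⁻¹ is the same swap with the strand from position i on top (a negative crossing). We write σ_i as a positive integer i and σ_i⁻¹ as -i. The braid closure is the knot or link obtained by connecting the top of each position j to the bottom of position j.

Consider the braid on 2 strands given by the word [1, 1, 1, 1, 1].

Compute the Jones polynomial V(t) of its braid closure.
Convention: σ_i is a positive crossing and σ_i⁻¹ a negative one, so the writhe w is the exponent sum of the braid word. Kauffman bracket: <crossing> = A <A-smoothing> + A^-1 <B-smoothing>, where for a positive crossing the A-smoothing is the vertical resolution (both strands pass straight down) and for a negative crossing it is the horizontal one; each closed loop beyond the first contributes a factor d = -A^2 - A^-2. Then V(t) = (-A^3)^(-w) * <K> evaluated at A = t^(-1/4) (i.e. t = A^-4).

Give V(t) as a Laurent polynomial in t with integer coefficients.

-t^7 + t^6 - t^5 + t^4 + t^2

Derivation:
Braid: s1 s1 s1 s1 s1 on 2 strands, 5 crossings.
Writhe w = (#positive) - (#negative) = 5 - 0 = 5.
State-sum expansion of <K>. There are 2^5 = 32 states.
Each crossing splits two ways (0=vertical, 1=horizontal). The state's weight is A^(#A-smoothings - #B-smoothings) * d^(loops - 1).
  state 00000: A-exp=+5, loops=2, term = A^5 * d^1
  state 00001: A-exp=+3, loops=1, term = A^3 * d^0
  state 00010: A-exp=+3, loops=1, term = A^3 * d^0
  state 00011: A-exp=+1, loops=2, term = A^1 * d^1
  state 00100: A-exp=+3, loops=1, term = A^3 * d^0
  state 00101: A-exp=+1, loops=2, term = A^1 * d^1
  state 00110: A-exp=+1, loops=2, term = A^1 * d^1
  state 00111: A-exp=-1, loops=3, term = A^-1 * d^2
  state 01000: A-exp=+3, loops=1, term = A^3 * d^0
  state 01001: A-exp=+1, loops=2, term = A^1 * d^1
  state 01010: A-exp=+1, loops=2, term = A^1 * d^1
  state 01011: A-exp=-1, loops=3, term = A^-1 * d^2
  state 01100: A-exp=+1, loops=2, term = A^1 * d^1
  state 01101: A-exp=-1, loops=3, term = A^-1 * d^2
  state 01110: A-exp=-1, loops=3, term = A^-1 * d^2
  state 01111: A-exp=-3, loops=4, term = A^-3 * d^3
  state 10000: A-exp=+3, loops=1, term = A^3 * d^0
  state 10001: A-exp=+1, loops=2, term = A^1 * d^1
  state 10010: A-exp=+1, loops=2, term = A^1 * d^1
  state 10011: A-exp=-1, loops=3, term = A^-1 * d^2
  state 10100: A-exp=+1, loops=2, term = A^1 * d^1
  state 10101: A-exp=-1, loops=3, term = A^-1 * d^2
  state 10110: A-exp=-1, loops=3, term = A^-1 * d^2
  state 10111: A-exp=-3, loops=4, term = A^-3 * d^3
  state 11000: A-exp=+1, loops=2, term = A^1 * d^1
  state 11001: A-exp=-1, loops=3, term = A^-1 * d^2
  state 11010: A-exp=-1, loops=3, term = A^-1 * d^2
  state 11011: A-exp=-3, loops=4, term = A^-3 * d^3
  state 11100: A-exp=-1, loops=3, term = A^-1 * d^2
  state 11101: A-exp=-3, loops=4, term = A^-3 * d^3
  state 11110: A-exp=-3, loops=4, term = A^-3 * d^3
  state 11111: A-exp=-5, loops=5, term = A^-5 * d^4
Collect the terms by A-exponent (count of states per loop number):
Powers of d = -A^2 - A^-2: d^2 = A^4 + 2 + A^-4; d^3 = -A^6 - 3*A^2 - 3*A^-2 - A^-6; d^4 = A^8 + 4*A^4 + 6 + 4*A^-4 + A^-8.
  A^5 * (d) = -A^7 - A^3
  A^3 * (5) = 5*A^3
  A^1 * (10*d) = -10*A^3 - 10*A^-1
  A^-1 * (10*d^2) = 10*A^3 + 20*A^-1 + 10*A^-5
  A^-3 * (5*d^3) = -5*A^3 - 15*A^-1 - 15*A^-5 - 5*A^-9
  A^-5 * (d^4) = A^3 + 4*A^-1 + 6*A^-5 + 4*A^-9 + A^-13
Summing the groups: <K> = -A^7 - A^-1 + A^-5 - A^-9 + A^-13
Normalise by the writhe: (-A^3)^(-w) = (-A^3)^(-5) = -A^-15, so f(A) = -A^-15 * <K> = A^-8 + A^-16 - A^-20 + A^-24 - A^-28.
Substitute A = t^(-1/4), i.e. A^e → t^(-e/4): V(t) = -t^7 + t^6 - t^5 + t^4 + t^2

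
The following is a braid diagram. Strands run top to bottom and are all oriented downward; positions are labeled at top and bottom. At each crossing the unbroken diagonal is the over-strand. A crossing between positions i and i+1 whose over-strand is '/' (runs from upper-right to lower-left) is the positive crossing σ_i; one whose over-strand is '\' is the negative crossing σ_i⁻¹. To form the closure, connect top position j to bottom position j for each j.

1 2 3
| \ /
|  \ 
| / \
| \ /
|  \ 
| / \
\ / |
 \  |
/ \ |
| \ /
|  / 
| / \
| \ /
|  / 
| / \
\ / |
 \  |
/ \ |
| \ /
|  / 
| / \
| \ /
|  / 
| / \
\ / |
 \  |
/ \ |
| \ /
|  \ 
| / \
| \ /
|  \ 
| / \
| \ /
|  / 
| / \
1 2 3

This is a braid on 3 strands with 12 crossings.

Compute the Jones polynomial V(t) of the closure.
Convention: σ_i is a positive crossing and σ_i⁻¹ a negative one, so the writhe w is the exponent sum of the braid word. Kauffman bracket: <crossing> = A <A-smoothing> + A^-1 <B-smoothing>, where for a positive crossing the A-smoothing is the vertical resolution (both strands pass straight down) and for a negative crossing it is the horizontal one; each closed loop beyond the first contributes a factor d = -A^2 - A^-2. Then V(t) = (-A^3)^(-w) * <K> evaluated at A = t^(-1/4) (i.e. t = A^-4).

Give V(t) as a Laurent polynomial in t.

Reading the diagram top to bottom ('/'-over between positions i,i+1 = s_i, '\'-over = s_i^-1): braid word = s2^-1 s2^-1 s1^-1 s2 s2 s1^-1 s2 s2 s1^-1 s2^-1 s2^-1 s2.
The presented braid s2^-1 s2^-1 s1^-1 s2 s2 s1^-1 s2 s2 s1^-1 s2^-1 s2^-1 s2 on 3 strands reduces by inverse Markov moves (closure unchanged at each step):
  Deconjugate: the word is γ·β·γ⁻¹ with γ = s2^-1 (prefix) and γ⁻¹ = s2 (suffix); strip both.
Reduced to β = s2^-1 s1^-1 s2 s2 s1^-1 s2 s2 s1^-1 s2^-1 s2^-1 on 3 strands, 10 crossings.
Compute on β:
Braid: s2^-1 s1^-1 s2 s2 s1^-1 s2 s2 s1^-1 s2^-1 s2^-1 on 3 strands, 10 crossings.
Writhe w = (#positive) - (#negative) = 4 - 6 = -2.
State-sum expansion of <K>. There are 2^10 = 1024 states.
Smooth each crossing (0=||, 1=⌣⌢); contribution A^(Σ sign_k(1-2s_k)) * d^(L-1).
Tabulate the states by total A-exponent and number of loops L (A-exp: L × count):
  A^10: L=5 ×1
  A^8: L=4 ×10
  A^6: L=3 ×39, L=5 ×6
  A^4: L=2 ×66, L=4 ×52, L=6 ×2
  A^2: L=1 ×45, L=3 ×124, L=5 ×41
  A^0: L=2 ×118, L=4 ×113, L=6 ×21
  A^-2: L=1 ×20, L=3 ×120, L=5 ×63, L=7 ×7
  A^-4: L=2 ×30, L=4 ×68, L=6 ×21, L=8 ×1
  A^-6: L=3 ×20, L=5 ×22, L=7 ×3
  A^-8: L=4 ×7, L=6 ×3
  A^-10: L=5 ×1
Each group contributes A^e * Σ count * d^(L-1):
Powers of d = -A^2 - A^-2: d^2 = A^4 + 2 + A^-4; d^3 = -A^6 - 3*A^2 - 3*A^-2 - A^-6; d^4 = A^8 + 4*A^4 + 6 + 4*A^-4 + A^-8; d^5 = -A^10 - 5*A^6 - 10*A^2 - 10*A^-2 - 5*A^-6 - A^-10; d^6 = A^12 + 6*A^8 + 15*A^4 + 20 + 15*A^-4 + 6*A^-8 + A^-12; d^7 = -A^14 - 7*A^10 - 21*A^6 - 35*A^2 - 35*A^-2 - 21*A^-6 - 7*A^-10 - A^-14.
  A^10 * (d^4) = A^18 + 4*A^14 + 6*A^10 + 4*A^6 + A^2
  A^8 * (10*d^3) = -10*A^14 - 30*A^10 - 30*A^6 - 10*A^2
  A^6 * (39*d^2 + 6*d^4) = 6*A^14 + 63*A^10 + 114*A^6 + 63*A^2 + 6*A^-2
  A^4 * (66*d + 52*d^3 + 2*d^5) = -2*A^14 - 62*A^10 - 242*A^6 - 242*A^2 - 62*A^-2 - 2*A^-6
  A^2 * (45 + 124*d^2 + 41*d^4) = 41*A^10 + 288*A^6 + 539*A^2 + 288*A^-2 + 41*A^-6
  A^0 * (118*d + 113*d^3 + 21*d^5) = -21*A^10 - 218*A^6 - 667*A^2 - 667*A^-2 - 218*A^-6 - 21*A^-10
  A^-2 * (20 + 120*d^2 + 63*d^4 + 7*d^6) = 7*A^10 + 105*A^6 + 477*A^2 + 778*A^-2 + 477*A^-6 + 105*A^-10 + 7*A^-14
  A^-4 * (30*d + 68*d^3 + 21*d^5 + d^7) = -A^10 - 28*A^6 - 194*A^2 - 479*A^-2 - 479*A^-6 - 194*A^-10 - 28*A^-14 - A^-18
  A^-6 * (20*d^2 + 22*d^4 + 3*d^6) = 3*A^6 + 40*A^2 + 153*A^-2 + 232*A^-6 + 153*A^-10 + 40*A^-14 + 3*A^-18
  A^-8 * (7*d^3 + 3*d^5) = -3*A^2 - 22*A^-2 - 51*A^-6 - 51*A^-10 - 22*A^-14 - 3*A^-18
  A^-10 * (d^4) = A^-2 + 4*A^-6 + 6*A^-10 + 4*A^-14 + A^-18
Summing the groups: <K> = A^18 - 2*A^14 + 3*A^10 - 4*A^6 + 4*A^2 - 4*A^-2 + 4*A^-6 - 2*A^-10 + A^-14
Normalise by the writhe: (-A^3)^(-w) = (-A^3)^(2) = A^6, so f(A) = A^6 * <K> = A^24 - 2*A^20 + 3*A^16 - 4*A^12 + 4*A^8 - 4*A^4 + 4 - 2*A^-4 + A^-8.
Substitute A = t^(-1/4), i.e. A^e → t^(-e/4): V(t) = t^2 - 2*t + 4 - 4*t^-1 + 4*t^-2 - 4*t^-3 + 3*t^-4 - 2*t^-5 + t^-6

Answer: t^2 - 2*t + 4 - 4*t^-1 + 4*t^-2 - 4*t^-3 + 3*t^-4 - 2*t^-5 + t^-6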